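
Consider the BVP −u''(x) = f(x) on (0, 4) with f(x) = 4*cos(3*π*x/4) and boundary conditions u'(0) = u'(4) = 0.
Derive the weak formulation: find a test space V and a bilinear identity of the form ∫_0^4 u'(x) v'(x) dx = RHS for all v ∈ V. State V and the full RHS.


V = H^1(0, 4) (no boundary constraint on v; u is determined up to an additive constant); weak form: ∫_0^4 u'v' dx = ∫_0^4 (4*cos(3*π*x/4)) v dx for all v ∈ V.

Multiply both sides by a test function v and integrate from 0 to 4:
  ∫_0^4 −u''(x) v(x) dx = ∫_0^4 f(x) v(x) dx.
Integrate the LHS by parts once:
  ∫_0^4 −u'' v dx = −[u'(x) v(x)]_0^4 + ∫_0^4 u'(x) v'(x) dx.
Thus ∫_0^4 u'(x) v'(x) dx = ∫_0^4 f(x) v(x) dx + [u'(x) v(x)]_0^4.
Choose V so that boundary terms are either known or forced to vanish.
u has homogeneous Neumann: u'(0) = u'(4) = 0. So [u' v]_0^4 = 0·v(4) − 0·v(0) = 0 for any v; take V = H^1(0, 4).
Weak formulation: find u (satisfying any essential BC) such that ∫_0^4 u'(x) v'(x) dx = ∫_0^4 f v dx for all v ∈ V (homogeneous Neumann, so boundary terms vanish).
Substituting f(x) = 4*cos(3*π*x/4), the right-hand side is ∫_0^4 (4*cos(3*π*x/4)) v dx.
Compatibility check (pure Neumann): taking v ≡ 1 ∈ V gives 0 = ∫_0^4 f dx + (0) − (0), i.e. ∫_0^4 f dx must equal u'(0) − u'(4) = 0. Indeed ∫_0^4 (4*cos(3*π*x/4)) dx = 0, so the data are compatible. The solution is then unique only up to an additive constant (fix it e.g. by requiring ∫_0^4 u dx = 0).


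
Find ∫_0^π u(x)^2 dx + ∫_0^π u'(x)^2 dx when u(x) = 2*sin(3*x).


||u||_{H^1(0,π)}^2 = 20*π

u'(x) = 6*cos(3*x).
Expand u² and (u')² and integrate term by term on (0, π), using: for integers n ≥ 1, ∫_0^π sin²(nx) dx = ∫_0^π cos²(nx) dx = π/2; for n ≠ n', ∫_0^π sin(nx)sin(n'x) dx = ∫_0^π cos(nx)cos(n'x) dx = 0; and by product-to-sum, ∫_0^π sin(nx)cos(n'x) dx = ½∫_0^π [sin((n+n')x) + sin((n−n')x)] dx, which is 0 when n+n' is even and 2n/(n²−n'²) when n+n' is odd (it need not vanish on (0, π)).
  u² squared terms: (2)²·∫sin(3x)² dx = 4·π/2 = 2*π.
  So ∫_0^π u² dx = 2*π.
  (u')² squared terms: (6)²·∫cos(3x)² dx = 36·π/2 = 18*π.
  So ∫_0^π (u')² dx = 18*π.
||u||_{H^1}^2 = (2*π) + (18*π) = 20*π.


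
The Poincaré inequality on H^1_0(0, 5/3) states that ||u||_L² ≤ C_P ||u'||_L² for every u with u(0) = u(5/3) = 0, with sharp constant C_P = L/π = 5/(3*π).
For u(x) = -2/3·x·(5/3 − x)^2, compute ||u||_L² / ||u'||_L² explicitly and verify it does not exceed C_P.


||u||_L² / ||u'||_L² = 5*sqrt(14)/42 < C_P = 5/(3*π).

u(x) = -2/3·x·(5/3 − x)^2, so u'(x) = -2*x^2 + 40*x/9 - 50/27.
u(x) = -2/3·x·(5/3 − x)^2 vanishes at x = 0 and x = 5/3, so u ∈ H^1_0(0, 5/3). Differentiate via the product rule and integrate the resulting polynomials term by term.
  ∫_0^5/3 u² dx = ∫_0^5/3 (4*x^6/9 - 80*x^5/27 + 200*x^4/27 - 2000*x^3/243 + 2500*x^2/729) dx. Term by term:
    ∫_0^5/3 4*x^6/9 dx = 312500/137781;  ∫_0^5/3 -80*x^5/27 dx = -625000/59049;  ∫_0^5/3 200*x^4/27 dx = 125000/6561;
    ∫_0^5/3 -2000*x^3/243 dx = -312500/19683;  ∫_0^5/3 2500*x^2/729 dx = 312500/59049.
  Sum: 312500/137781 − 625000/59049 + 125000/6561 − 312500/19683 + 312500/59049 = 62500/413343.
  ∫_0^5/3 (u')² dx = ∫_0^5/3 (4*x^4 - 160*x^3/9 + 2200*x^2/81 - 4000*x/243 + 2500/729) dx. Term by term:
    ∫_0^5/3 4*x^4 dx = 2500/243;  ∫_0^5/3 -160*x^3/9 dx = -25000/729;  ∫_0^5/3 2200*x^2/81 dx = 275000/6561;
    ∫_0^5/3 -4000*x/243 dx = -50000/2187;  ∫_0^5/3 2500/729 dx = 12500/2187.
  Sum: 2500/243 − 25000/729 + 275000/6561 − 50000/2187 + 12500/2187 = 5000/6561.
∫_0^5/3 u² dx = 62500/413343, so ||u||_L² = 250*sqrt(7)/1701.
∫_0^5/3 (u')² dx = 5000/6561, so ||u'||_L² = 50*sqrt(2)/81.
Ratio ||u||_L² / ||u'||_L² = 5*sqrt(14)/42.
Sharp Poincaré constant on H^1_0(0, 5/3) is C_P = L/π = 5/(3*π), achieved by sin(3*π/5·x).
A polynomial bump cannot attain the sharp Poincaré constant (only the first sine eigenfunction does), so the ratio is strictly less than C_P, consistent with ||u||_L² ≤ C_P ||u'||_L².


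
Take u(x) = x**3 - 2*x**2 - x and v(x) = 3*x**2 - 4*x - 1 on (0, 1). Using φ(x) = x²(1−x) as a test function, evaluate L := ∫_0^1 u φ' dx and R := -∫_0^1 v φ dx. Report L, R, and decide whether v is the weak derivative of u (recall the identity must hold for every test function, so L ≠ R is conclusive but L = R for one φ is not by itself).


LHS = 11/60, RHS = 11/60. Yes, v = u' weakly.

u(x) = x**3 - 2*x**2 - x, classical derivative u'(x) = 3*x**2 - 4*x - 1.
φ(x) = x²(1−x), so φ'(x) = x*(2 - 3*x).
Note φ(0) = φ(1) = 0, so the boundary term u·φ vanishes.
LHS = ∫_0^1 u(x) φ'(x) dx = ∫_0^1 (-3*x^5 + 8*x^4 - x^3 - 2*x^2) dx. Term by term:
  ∫_0^1 -3*x^5 dx = -1/2;  ∫_0^1 8*x^4 dx = 8/5;  ∫_0^1 -x^3 dx = -1/4;
  ∫_0^1 -2*x^2 dx = -2/3.
Sum: -1/2 + 8/5 − 1/4 − 2/3 = 11/60.
So LHS = 11/60.
∫_0^1 v(x) φ(x) dx = ∫_0^1 (-3*x^5 + 7*x^4 - 3*x^3 - x^2) dx. Term by term:
  ∫_0^1 -3*x^5 dx = -1/2;  ∫_0^1 7*x^4 dx = 7/5;  ∫_0^1 -3*x^3 dx = -3/4;
  ∫_0^1 -x^2 dx = -1/3.
Sum: -1/2 + 7/5 − 3/4 − 1/3 = -11/60.
So RHS = -∫_0^1 v(x) φ(x) dx = 11/60.
LHS = RHS, so the identity holds for this test φ.
Moreover u is smooth here and v(x) = u'(x) = 3*x**2 - 4*x - 1 pointwise, so the identity holds for every test function. Hence v is the weak derivative of u.


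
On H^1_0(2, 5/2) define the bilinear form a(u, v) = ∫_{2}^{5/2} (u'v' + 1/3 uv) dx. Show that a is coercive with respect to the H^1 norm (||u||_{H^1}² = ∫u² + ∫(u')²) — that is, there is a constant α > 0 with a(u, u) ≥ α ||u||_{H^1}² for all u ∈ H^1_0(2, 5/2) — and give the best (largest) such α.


α = (1 + 12*π^2)/(3*(1 + 4*π^2))

Coercivity of a(·,·) on H^1_0(2, 5/2) means a(u, u) ≥ α ||u||_{H^1}² for every u ∈ H^1_0.
The interval has length L = 1/2, and Poincaré/coercivity depend only on L. Here a(u, u) = ∫(u')² + (1/3)·∫u².
Here 0 < c = 1/3 < 1. The condition a(u,u) ≥ α||u||_{H^1}² reads (1−α)∫(u')² ≥ (α−c)∫u². Any admissible α is ≤ 1 (rapidly oscillating u have ∫u²/∫(u')² → 0), and α = 1 would force 0 ≥ (1−c)∫u², impossible since c < 1; so 1−α > 0. By the sharp Poincaré inequality on H^1_0 of an interval of length L, ∫(u')² ≥ (π/L)²∫u² with equality for the first sine mode sin(π(x−x₀)/L) (x₀ the left endpoint), so the inequality holds for all u iff (1−α)(π/L)² ≥ α − c, i.e. α ≤ ((π/L)² + c)/((π/L)² + 1) = (1 + c(L/π)²)/(1 + (L/π)²). With (π/L)² = 4*π^2 and c = 1/3, the largest admissible constant is α = ((π/L)² + c)/((π/L)² + 1).
Simplifying, α = (1 + 12*π^2)/(3*(1 + 4*π^2)).


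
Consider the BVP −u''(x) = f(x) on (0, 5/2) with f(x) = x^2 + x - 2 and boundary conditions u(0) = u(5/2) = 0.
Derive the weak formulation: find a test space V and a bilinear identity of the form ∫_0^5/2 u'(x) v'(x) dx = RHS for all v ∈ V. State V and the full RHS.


V = H^1_0(0, 5/2) (so v(0) = v(5/2) = 0); weak form: ∫_0^5/2 u'v' dx = ∫_0^5/2 (x^2 + x - 2) v dx for all v ∈ V.

Multiply both sides by a test function v and integrate from 0 to 5/2:
  ∫_0^5/2 −u''(x) v(x) dx = ∫_0^5/2 f(x) v(x) dx.
Integrate the LHS by parts once:
  ∫_0^5/2 −u'' v dx = −[u'(x) v(x)]_0^5/2 + ∫_0^5/2 u'(x) v'(x) dx.
Thus ∫_0^5/2 u'(x) v'(x) dx = ∫_0^5/2 f(x) v(x) dx + [u'(x) v(x)]_0^5/2.
Choose V so that boundary terms are either known or forced to vanish.
u is Dirichlet: u(0) = u(5/2) = 0. Let V = H^1_0(0, 5/2); then v(0) = v(5/2) = 0, and [u' v]_0^5/2 = 0.
Weak formulation: find u (satisfying any essential BC) such that ∫_0^5/2 u'(x) v'(x) dx = ∫_0^5/2 f v dx for all v ∈ V.
Substituting f(x) = x^2 + x - 2, the right-hand side is ∫_0^5/2 (x^2 + x - 2) v dx.


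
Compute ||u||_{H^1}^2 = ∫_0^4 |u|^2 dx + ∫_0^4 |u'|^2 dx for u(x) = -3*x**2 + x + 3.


||u||_{H^1}^2 = 27848/15

The H^1 norm (squared) on an interval (0, L) is
  ||u||_{H^1}^2 = ∫_0^L u(x)^2 dx + ∫_0^L u'(x)^2 dx.
Compute u'(x) = 1 - 6*x.
Then u(x)^2 = 9*x**4 - 6*x**3 - 17*x**2 + 6*x + 9 and u'(x)^2 = 36*x**2 - 12*x + 1.
Integrate each monomial from 0 to 4 using ∫_0^4 c·x^n dx = c·4^(n+1)/(n+1):
  ∫_0^4 u(x)^2 dx = ∫_0^4 (9*x^4 - 6*x^3 - 17*x^2 + 6*x + 9) dx. Term by term:
    ∫_0^4 9*x^4 dx = 9216/5;  ∫_0^4 -6*x^3 dx = -384;  ∫_0^4 -17*x^2 dx = -1088/3;
    ∫_0^4 6*x dx = 48;  ∫_0^4 9 dx = 36.
  Sum: 9216/5 − 384 − 1088/3 + 48 + 36 = 17708/15.
  ∫_0^4 u'(x)^2 dx = ∫_0^4 (36*x^2 - 12*x + 1) dx. Term by term:
    ∫_0^4 36*x^2 dx = 768;  ∫_0^4 -12*x dx = -96;  ∫_0^4 1 dx = 4.
  Sum: 768 − 96 + 4 = 676.
Adding: ||u||_{H^1}^2 = 17708/15 + 676 = 27848/15.


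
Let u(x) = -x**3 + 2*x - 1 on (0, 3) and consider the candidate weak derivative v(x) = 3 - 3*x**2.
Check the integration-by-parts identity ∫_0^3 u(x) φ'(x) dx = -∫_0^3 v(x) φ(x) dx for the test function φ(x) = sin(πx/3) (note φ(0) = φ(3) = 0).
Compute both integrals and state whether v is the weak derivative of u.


LHS = -324/π^3 + 69/π, RHS = -324/π^3 + 63/π. No, v is not the weak derivative of u.

u(x) = -x**3 + 2*x - 1, classical derivative u'(x) = 2 - 3*x**2.
φ(x) = sin(πx/3), so φ'(x) = π*cos(π*x/3)/3.
Note φ(0) = φ(3) = 0, so the boundary term u·φ vanishes.
LHS = ∫_0^3 u(x) φ'(x) dx = ∫_0^3 (-π*x^3*cos(π*x/3)/3 + 2*π*x*cos(π*x/3)/3 - π*cos(π*x/3)/3) dx. Term by term:
  ∫_0^3 -π*cos(π*x/3)/3 dx = 0;  ∫_0^3 -π*x^3*cos(π*x/3)/3 dx = -324/π^3 + 81/π;  ∫_0^3 2*π*x*cos(π*x/3)/3 dx = -12/π.
Sum: 0 + -324/π^3 + 81/π − 12/π = -324/π^3 + 69/π.
So LHS = -324/π^3 + 69/π.
∫_0^3 v(x) φ(x) dx = ∫_0^3 (-3*x^2*sin(π*x/3) + 3*sin(π*x/3)) dx. Term by term:
  ∫_0^3 3*sin(π*x/3) dx = 18/π;  ∫_0^3 -3*x^2*sin(π*x/3) dx = -81/π + 324/π^3.
Sum: 18/π + -81/π + 324/π^3 = -63/π + 324/π^3.
So RHS = -∫_0^3 v(x) φ(x) dx = -324/π^3 + 63/π.
LHS − RHS = 6/π ≠ 0, so the identity fails.
(For a valid weak derivative the identity must hold for EVERY test function, in particular this one. The failure shows v is NOT the weak derivative of u.)
Correct weak derivative would be u'(x) = 2 - 3*x**2.


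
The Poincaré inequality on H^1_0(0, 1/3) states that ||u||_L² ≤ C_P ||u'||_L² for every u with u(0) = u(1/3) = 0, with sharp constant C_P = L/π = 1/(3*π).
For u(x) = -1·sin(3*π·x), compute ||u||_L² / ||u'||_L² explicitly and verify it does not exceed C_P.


||u||_L² / ||u'||_L² = 1/(3*π) = C_P.

u(x) = -1·sin(3*π·x), so u'(x) = -3*π*cos(3*π*x).
Writing u(x) = A·sin(kπx/L) with A = -1 and k = 1, use ∫_0^L sin²(kπx/L) dx = L/2 and ∫_0^L cos²(kπx/L) dx = L/2.
u² = 1·sin²(3*π·x) and (u')² = 9*π^2·cos²(3*π·x), and each of sin², cos² integrates to L/2 = 1/6 over (0, 1/3).
∫_0^1/3 u² dx = 1/6, so ||u||_L² = sqrt(6)/6.
∫_0^1/3 (u')² dx = 3*π^2/2, so ||u'||_L² = sqrt(6)*π/2.
Ratio ||u||_L² / ||u'||_L² = 1/(3*π).
Sharp Poincaré constant on H^1_0(0, 1/3) is C_P = L/π = 1/(3*π), achieved by sin(3*π·x).
This is the k = 1 eigenfunction (up to amplitude), so the ratio equals the sharp Poincaré constant exactly.


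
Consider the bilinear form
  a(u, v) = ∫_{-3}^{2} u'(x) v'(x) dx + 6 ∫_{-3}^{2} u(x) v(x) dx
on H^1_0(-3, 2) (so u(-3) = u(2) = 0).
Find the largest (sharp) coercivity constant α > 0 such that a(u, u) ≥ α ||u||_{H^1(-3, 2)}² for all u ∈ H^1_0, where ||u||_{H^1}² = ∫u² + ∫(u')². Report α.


α = 1

Coercivity of a(·,·) on H^1_0(-3, 2) means a(u, u) ≥ α ||u||_{H^1}² for every u ∈ H^1_0.
The interval has length L = 5, and Poincaré/coercivity depend only on L. Here a(u, u) = ∫(u')² + (6)·∫u².
Here c = 6 ≥ 1, so a(u,u) = ∫(u')² + c∫u² ≥ ∫(u')² + ∫u² = ||u||_{H^1}², i.e. α = 1 works. No larger α is possible: a(u,u) ≥ α||u||_{H^1}² means (1−α)∫(u')² ≥ (α−c)∫u², and for the modes u_n = sin(nπ(x−x₀)/L) (x₀ the left endpoint) one has ∫u_n²/∫(u_n')² = (L/(nπ))² → 0, so a(u_n,u_n)/||u_n||_{H^1}² → 1. Hence the optimal constant is α = 1.
Therefore α = 1.


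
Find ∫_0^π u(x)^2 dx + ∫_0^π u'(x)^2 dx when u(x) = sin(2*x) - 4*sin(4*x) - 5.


||u||_{H^1(0,π)}^2 = 327*π/2

u'(x) = 2*cos(2*x) - 16*cos(4*x).
Expand u² and (u')² and integrate term by term on (0, π), using: for integers n ≥ 1, ∫_0^π sin²(nx) dx = ∫_0^π cos²(nx) dx = π/2; for n ≠ n', ∫_0^π sin(nx)sin(n'x) dx = ∫_0^π cos(nx)cos(n'x) dx = 0; and by product-to-sum, ∫_0^π sin(nx)cos(n'x) dx = ½∫_0^π [sin((n+n')x) + sin((n−n')x)] dx, which is 0 when n+n' is even and 2n/(n²−n'²) when n+n' is odd (it need not vanish on (0, π)). For the constant mode: ∫_0^π 1 dx = π, ∫_0^π cos(nx) dx = 0, ∫_0^π sin(nx) dx = (1−(−1)^n)/n.
  u² squared terms: (-5)²·∫1 dx = 25·π = 25*π;  (-4)²·∫sin(4x)² dx = 16·π/2 = 8*π;  (1)²·∫sin(2x)² dx = 1·π/2 = π/2.
  u² cross terms: 2·(-5)·(-4)·∫1·sin(4x) dx = 40·(0) = 0;  2·(-5)·(1)·∫1·sin(2x) dx = -10·(0) = 0;  2·(-4)·(1)·∫sin(4x)·sin(2x) dx = -8·(0) = 0.
  So ∫_0^π u² dx = 25*π + 8*π + π/2 + 0 + 0 + 0 = 67*π/2.
  (u')² squared terms: (-16)²·∫cos(4x)² dx = 256·π/2 = 128*π;  (2)²·∫cos(2x)² dx = 4·π/2 = 2*π.
  (u')² cross terms: 2·(-16)·(2)·∫cos(4x)·cos(2x) dx = -64·(0) = 0.
  So ∫_0^π (u')² dx = 128*π + 2*π + 0 = 130*π.
||u||_{H^1}^2 = (67*π/2) + (130*π) = 327*π/2.


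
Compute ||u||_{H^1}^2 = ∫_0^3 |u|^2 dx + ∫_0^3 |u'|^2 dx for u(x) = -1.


||u||_{H^1}^2 = 3

The H^1 norm (squared) on an interval (0, L) is
  ||u||_{H^1}^2 = ∫_0^L u(x)^2 dx + ∫_0^L u'(x)^2 dx.
Compute u'(x) = 0.
Then u(x)^2 = 1 and u'(x)^2 = 0.
Integrate each monomial from 0 to 3 using ∫_0^3 c·x^n dx = c·3^(n+1)/(n+1):
  ∫_0^3 u(x)^2 dx = ∫_0^3 (1) dx. Term by term:
    ∫_0^3 1 dx = 3.
  ∫_0^3 u'(x)^2 dx = ∫_0^3 (0) dx. Term by term:
    ∫_0^3 0 dx = 0.
Adding: ||u||_{H^1}^2 = 3 + 0 = 3.


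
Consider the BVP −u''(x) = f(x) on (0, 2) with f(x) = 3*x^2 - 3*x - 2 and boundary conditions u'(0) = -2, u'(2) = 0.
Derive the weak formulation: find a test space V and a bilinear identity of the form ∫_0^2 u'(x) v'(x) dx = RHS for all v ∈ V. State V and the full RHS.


V = H^1(0, 2) (v unrestricted at boundary; u is determined up to an additive constant); weak form: ∫_0^2 u'v' dx = ∫_0^2 (3*x^2 - 3*x - 2) v dx + 2·v(0) for all v ∈ V.

Multiply both sides by a test function v and integrate from 0 to 2:
  ∫_0^2 −u''(x) v(x) dx = ∫_0^2 f(x) v(x) dx.
Integrate the LHS by parts once:
  ∫_0^2 −u'' v dx = −[u'(x) v(x)]_0^2 + ∫_0^2 u'(x) v'(x) dx.
Thus ∫_0^2 u'(x) v'(x) dx = ∫_0^2 f(x) v(x) dx + [u'(x) v(x)]_0^2.
Choose V so that boundary terms are either known or forced to vanish.
u has inhomogeneous Neumann u'(0) = -2, u'(2) = 0. [u' v]_0^2 = (0)·v(2) − (-2)·v(0) = 2·v(0). Take V = H^1(0, 2); boundary term becomes part of RHS.
Weak formulation: find u (satisfying any essential BC) such that ∫_0^2 u'(x) v'(x) dx = ∫_0^2 f v dx + 2·v(0) for all v ∈ V (Neumann data are natural BCs: they enter the RHS as boundary terms).
Substituting f(x) = 3*x^2 - 3*x - 2, the right-hand side is ∫_0^2 (3*x^2 - 3*x - 2) v dx + 2·v(0).
Compatibility check (pure Neumann): taking v ≡ 1 ∈ V gives 0 = ∫_0^2 f dx + (0) − (-2), i.e. ∫_0^2 f dx must equal u'(0) − u'(2) = -2. Indeed ∫_0^2 (3*x^2 - 3*x - 2) dx = -2, so the data are compatible. The solution is then unique only up to an additive constant (fix it e.g. by requiring ∫_0^2 u dx = 0).


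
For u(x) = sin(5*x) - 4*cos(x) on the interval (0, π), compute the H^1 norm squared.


||u||_{H^1(0,π)}^2 = 29*π

u'(x) = 4*sin(x) + 5*cos(5*x).
Expand u² and (u')² and integrate term by term on (0, π), using: for integers n ≥ 1, ∫_0^π sin²(nx) dx = ∫_0^π cos²(nx) dx = π/2; for n ≠ n', ∫_0^π sin(nx)sin(n'x) dx = ∫_0^π cos(nx)cos(n'x) dx = 0; and by product-to-sum, ∫_0^π sin(nx)cos(n'x) dx = ½∫_0^π [sin((n+n')x) + sin((n−n')x)] dx, which is 0 when n+n' is even and 2n/(n²−n'²) when n+n' is odd (it need not vanish on (0, π)).
  u² squared terms: (-4)²·∫cos(x)² dx = 16·π/2 = 8*π;  (1)²·∫sin(5x)² dx = 1·π/2 = π/2.
  u² cross terms: 2·(-4)·(1)·∫cos(x)·sin(5x) dx = -8·(0) = 0.
  So ∫_0^π u² dx = 8*π + π/2 + 0 = 17*π/2.
  (u')² squared terms: (4)²·∫sin(x)² dx = 16·π/2 = 8*π;  (5)²·∫cos(5x)² dx = 25·π/2 = 25*π/2.
  (u')² cross terms: 2·(4)·(5)·∫sin(x)·cos(5x) dx = 40·(0) = 0.
  So ∫_0^π (u')² dx = 8*π + 25*π/2 + 0 = 41*π/2.
||u||_{H^1}^2 = (17*π/2) + (41*π/2) = 29*π.


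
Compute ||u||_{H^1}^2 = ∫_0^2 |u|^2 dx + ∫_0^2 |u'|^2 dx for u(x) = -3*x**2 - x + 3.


||u||_{H^1}^2 = 2464/15

The H^1 norm (squared) on an interval (0, L) is
  ||u||_{H^1}^2 = ∫_0^L u(x)^2 dx + ∫_0^L u'(x)^2 dx.
Compute u'(x) = -6*x - 1.
Then u(x)^2 = 9*x**4 + 6*x**3 - 17*x**2 - 6*x + 9 and u'(x)^2 = 36*x**2 + 12*x + 1.
Integrate each monomial from 0 to 2 using ∫_0^2 c·x^n dx = c·2^(n+1)/(n+1):
  ∫_0^2 u(x)^2 dx = ∫_0^2 (9*x^4 + 6*x^3 - 17*x^2 - 6*x + 9) dx. Term by term:
    ∫_0^2 9*x^4 dx = 288/5;  ∫_0^2 6*x^3 dx = 24;  ∫_0^2 -17*x^2 dx = -136/3;
    ∫_0^2 -6*x dx = -12;  ∫_0^2 9 dx = 18.
  Sum: 288/5 + 24 − 136/3 − 12 + 18 = 634/15.
  ∫_0^2 u'(x)^2 dx = ∫_0^2 (36*x^2 + 12*x + 1) dx. Term by term:
    ∫_0^2 36*x^2 dx = 96;  ∫_0^2 12*x dx = 24;  ∫_0^2 1 dx = 2.
  Sum: 96 + 24 + 2 = 122.
Adding: ||u||_{H^1}^2 = 634/15 + 122 = 2464/15.


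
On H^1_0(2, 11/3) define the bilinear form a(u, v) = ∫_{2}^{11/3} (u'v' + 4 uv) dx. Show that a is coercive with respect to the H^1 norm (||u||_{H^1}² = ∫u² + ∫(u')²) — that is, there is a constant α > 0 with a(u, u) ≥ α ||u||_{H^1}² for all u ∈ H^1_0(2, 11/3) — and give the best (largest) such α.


α = 1

Coercivity of a(·,·) on H^1_0(2, 11/3) means a(u, u) ≥ α ||u||_{H^1}² for every u ∈ H^1_0.
The interval has length L = 5/3, and Poincaré/coercivity depend only on L. Here a(u, u) = ∫(u')² + (4)·∫u².
Here c = 4 ≥ 1, so a(u,u) = ∫(u')² + c∫u² ≥ ∫(u')² + ∫u² = ||u||_{H^1}², i.e. α = 1 works. No larger α is possible: a(u,u) ≥ α||u||_{H^1}² means (1−α)∫(u')² ≥ (α−c)∫u², and for the modes u_n = sin(nπ(x−x₀)/L) (x₀ the left endpoint) one has ∫u_n²/∫(u_n')² = (L/(nπ))² → 0, so a(u_n,u_n)/||u_n||_{H^1}² → 1. Hence the optimal constant is α = 1.
Therefore α = 1.


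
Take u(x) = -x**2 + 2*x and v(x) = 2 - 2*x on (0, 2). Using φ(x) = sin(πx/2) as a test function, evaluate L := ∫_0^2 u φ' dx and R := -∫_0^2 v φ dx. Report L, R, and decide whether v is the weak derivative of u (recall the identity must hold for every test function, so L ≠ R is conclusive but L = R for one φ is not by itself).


LHS = 0, RHS = 0. Yes, v = u' weakly.

u(x) = -x**2 + 2*x, classical derivative u'(x) = 2 - 2*x.
φ(x) = sin(πx/2), so φ'(x) = π*cos(π*x/2)/2.
Note φ(0) = φ(2) = 0, so the boundary term u·φ vanishes.
LHS = ∫_0^2 u(x) φ'(x) dx = ∫_0^2 (-π*x^2*cos(π*x/2)/2 + π*x*cos(π*x/2)) dx. Term by term:
  ∫_0^2 π*x*cos(π*x/2) dx = -8/π;  ∫_0^2 -π*x^2*cos(π*x/2)/2 dx = 8/π.
Sum: -8/π + 8/π = 0.
So LHS = 0.
∫_0^2 v(x) φ(x) dx = ∫_0^2 (-2*x*sin(π*x/2) + 2*sin(π*x/2)) dx. Term by term:
  ∫_0^2 2*sin(π*x/2) dx = 8/π;  ∫_0^2 -2*x*sin(π*x/2) dx = -8/π.
Sum: 8/π − 8/π = 0.
So RHS = -∫_0^2 v(x) φ(x) dx = 0.
LHS = RHS, so the identity holds for this test φ.
Moreover u is smooth here and v(x) = u'(x) = 2 - 2*x pointwise, so the identity holds for every test function. Hence v is the weak derivative of u.


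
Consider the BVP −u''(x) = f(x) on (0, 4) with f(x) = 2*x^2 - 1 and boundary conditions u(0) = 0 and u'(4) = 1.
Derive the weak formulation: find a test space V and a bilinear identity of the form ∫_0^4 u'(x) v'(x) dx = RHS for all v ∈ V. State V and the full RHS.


V = {v ∈ H^1(0, 4) : v(0) = 0} (test functions vanish at x = 0 where u is specified); weak form: ∫_0^4 u'v' dx = ∫_0^4 (2*x^2 - 1) v dx + v(4) for all v ∈ V.

Multiply both sides by a test function v and integrate from 0 to 4:
  ∫_0^4 −u''(x) v(x) dx = ∫_0^4 f(x) v(x) dx.
Integrate the LHS by parts once:
  ∫_0^4 −u'' v dx = −[u'(x) v(x)]_0^4 + ∫_0^4 u'(x) v'(x) dx.
Thus ∫_0^4 u'(x) v'(x) dx = ∫_0^4 f(x) v(x) dx + [u'(x) v(x)]_0^4.
Choose V so that boundary terms are either known or forced to vanish.
Mixed BC: u(0) = 0 (Dirichlet) and u'(4) = 1 (Neumann). Define V = {v ∈ H^1(0, 4) : v(0) = 0}. Then [u' v]_0^4 = u'(4)·v(4) − u'(0)·0 = v(4).
Weak formulation: find u (satisfying any essential BC) such that ∫_0^4 u'(x) v'(x) dx = ∫_0^4 f v dx + v(4) for all v ∈ V (Dirichlet at 0 absorbed into V; Neumann datum at x = 4 contributes the boundary term).
Substituting f(x) = 2*x^2 - 1, the right-hand side is ∫_0^4 (2*x^2 - 1) v dx + v(4).


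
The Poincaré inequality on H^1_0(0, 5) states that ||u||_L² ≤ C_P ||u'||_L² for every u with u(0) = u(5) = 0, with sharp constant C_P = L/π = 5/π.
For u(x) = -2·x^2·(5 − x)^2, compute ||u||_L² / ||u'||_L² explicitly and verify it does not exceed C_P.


||u||_L² / ||u'||_L² = 5*sqrt(3)/6 < C_P = 5/π.

u(x) = -2·x^2·(5 − x)^2, so u'(x) = 4*x*(x*(5 - x) - (x - 5)^2).
u(x) = -2·x^2·(5 − x)^2 vanishes at x = 0 and x = 5, so u ∈ H^1_0(0, 5). Differentiate via the product rule and integrate the resulting polynomials term by term.
  ∫_0^5 u² dx = ∫_0^5 (4*x^8 - 80*x^7 + 600*x^6 - 2000*x^5 + 2500*x^4) dx. Term by term:
    ∫_0^5 4*x^8 dx = 7812500/9;  ∫_0^5 -80*x^7 dx = -3906250;  ∫_0^5 600*x^6 dx = 46875000/7;
    ∫_0^5 -2000*x^5 dx = -15625000/3;  ∫_0^5 2500*x^4 dx = 1562500.
  Sum: 7812500/9 − 3906250 + 46875000/7 − 15625000/3 + 1562500 = 781250/63.
  ∫_0^5 (u')² dx = ∫_0^5 (64*x^6 - 960*x^5 + 5200*x^4 - 12000*x^3 + 10000*x^2) dx. Term by term:
    ∫_0^5 64*x^6 dx = 5000000/7;  ∫_0^5 -960*x^5 dx = -2500000;  ∫_0^5 5200*x^4 dx = 3250000;
    ∫_0^5 -12000*x^3 dx = -1875000;  ∫_0^5 10000*x^2 dx = 1250000/3.
  Sum: 5000000/7 − 2500000 + 3250000 − 1875000 + 1250000/3 = 125000/21.
∫_0^5 u² dx = 781250/63, so ||u||_L² = 625*sqrt(14)/21.
∫_0^5 (u')² dx = 125000/21, so ||u'||_L² = 250*sqrt(42)/21.
Ratio ||u||_L² / ||u'||_L² = 5*sqrt(3)/6.
Sharp Poincaré constant on H^1_0(0, 5) is C_P = L/π = 5/π, achieved by sin(π/5·x).
A polynomial bump cannot attain the sharp Poincaré constant (only the first sine eigenfunction does), so the ratio is strictly less than C_P, consistent with ||u||_L² ≤ C_P ||u'||_L².


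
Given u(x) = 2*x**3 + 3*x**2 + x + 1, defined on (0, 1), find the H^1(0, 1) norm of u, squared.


||u||_{H^1}^2 = 12643/210

The H^1 norm (squared) on an interval (0, L) is
  ||u||_{H^1}^2 = ∫_0^L u(x)^2 dx + ∫_0^L u'(x)^2 dx.
Compute u'(x) = 6*x**2 + 6*x + 1.
Then u(x)^2 = 4*x**6 + 12*x**5 + 13*x**4 + 10*x**3 + 7*x**2 + 2*x + 1 and u'(x)^2 = 36*x**4 + 72*x**3 + 48*x**2 + 12*x + 1.
Integrate each monomial from 0 to 1 using ∫_0^1 c·x^n dx = c·1^(n+1)/(n+1):
  ∫_0^1 u(x)^2 dx = ∫_0^1 (4*x^6 + 12*x^5 + 13*x^4 + 10*x^3 + 7*x^2 + 2*x + 1) dx. Term by term:
    ∫_0^1 4*x^6 dx = 4/7;  ∫_0^1 12*x^5 dx = 2;  ∫_0^1 13*x^4 dx = 13/5;
    ∫_0^1 10*x^3 dx = 5/2;  ∫_0^1 7*x^2 dx = 7/3;  ∫_0^1 2*x dx = 1;
    ∫_0^1 1 dx = 1.
  Sum: 4/7 + 2 + 13/5 + 5/2 + 7/3 + 1 + 1 = 2521/210.
  ∫_0^1 u'(x)^2 dx = ∫_0^1 (36*x^4 + 72*x^3 + 48*x^2 + 12*x + 1) dx. Term by term:
    ∫_0^1 36*x^4 dx = 36/5;  ∫_0^1 72*x^3 dx = 18;  ∫_0^1 48*x^2 dx = 16;
    ∫_0^1 12*x dx = 6;  ∫_0^1 1 dx = 1.
  Sum: 36/5 + 18 + 16 + 6 + 1 = 241/5.
Adding: ||u||_{H^1}^2 = 2521/210 + 241/5 = 12643/210.


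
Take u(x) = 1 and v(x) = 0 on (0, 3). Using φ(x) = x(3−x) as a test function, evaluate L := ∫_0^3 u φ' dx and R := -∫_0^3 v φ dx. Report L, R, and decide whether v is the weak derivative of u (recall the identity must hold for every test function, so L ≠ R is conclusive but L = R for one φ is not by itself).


LHS = 0, RHS = 0. Yes, v = u' weakly.

u(x) = 1, classical derivative u'(x) = 0.
φ(x) = x(3−x), so φ'(x) = 3 - 2*x.
Note φ(0) = φ(3) = 0, so the boundary term u·φ vanishes.
LHS = ∫_0^3 u(x) φ'(x) dx = ∫_0^3 (3 - 2*x) dx. Term by term:
  ∫_0^3 -2*x dx = -9;  ∫_0^3 3 dx = 9.
Sum: -9 + 9 = 0.
So LHS = 0.
∫_0^3 v(x) φ(x) dx = ∫_0^3 (0) dx. Term by term:
  ∫_0^3 0 dx = 0.
So RHS = -∫_0^3 v(x) φ(x) dx = 0.
LHS = RHS, so the identity holds for this test φ.
Moreover u is smooth here and v(x) = u'(x) = 0 pointwise, so the identity holds for every test function. Hence v is the weak derivative of u.


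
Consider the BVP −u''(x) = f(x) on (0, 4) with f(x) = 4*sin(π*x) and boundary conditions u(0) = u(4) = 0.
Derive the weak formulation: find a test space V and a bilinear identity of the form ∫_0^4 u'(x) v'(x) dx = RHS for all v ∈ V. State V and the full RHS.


V = H^1_0(0, 4) (so v(0) = v(4) = 0); weak form: ∫_0^4 u'v' dx = ∫_0^4 (4*sin(π*x)) v dx for all v ∈ V.

Multiply both sides by a test function v and integrate from 0 to 4:
  ∫_0^4 −u''(x) v(x) dx = ∫_0^4 f(x) v(x) dx.
Integrate the LHS by parts once:
  ∫_0^4 −u'' v dx = −[u'(x) v(x)]_0^4 + ∫_0^4 u'(x) v'(x) dx.
Thus ∫_0^4 u'(x) v'(x) dx = ∫_0^4 f(x) v(x) dx + [u'(x) v(x)]_0^4.
Choose V so that boundary terms are either known or forced to vanish.
u is Dirichlet: u(0) = u(4) = 0. Let V = H^1_0(0, 4); then v(0) = v(4) = 0, and [u' v]_0^4 = 0.
Weak formulation: find u (satisfying any essential BC) such that ∫_0^4 u'(x) v'(x) dx = ∫_0^4 f v dx for all v ∈ V.
Substituting f(x) = 4*sin(π*x), the right-hand side is ∫_0^4 (4*sin(π*x)) v dx.


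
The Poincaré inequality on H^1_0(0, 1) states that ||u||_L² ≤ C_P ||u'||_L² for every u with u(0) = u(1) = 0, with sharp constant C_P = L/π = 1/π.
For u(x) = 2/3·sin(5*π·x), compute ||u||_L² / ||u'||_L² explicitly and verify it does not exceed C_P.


||u||_L² / ||u'||_L² = 1/(5*π) < C_P = 1/π.

u(x) = 2/3·sin(5*π·x), so u'(x) = 10*π*cos(5*π*x)/3.
Writing u(x) = A·sin(kπx/L) with A = 2/3 and k = 5, use ∫_0^L sin²(kπx/L) dx = L/2 and ∫_0^L cos²(kπx/L) dx = L/2.
u² = 4/9·sin²(5*π·x) and (u')² = 100*π^2/9·cos²(5*π·x), and each of sin², cos² integrates to L/2 = 1/2 over (0, 1).
∫_0^1 u² dx = 2/9, so ||u||_L² = sqrt(2)/3.
∫_0^1 (u')² dx = 50*π^2/9, so ||u'||_L² = 5*sqrt(2)*π/3.
Ratio ||u||_L² / ||u'||_L² = 1/(5*π).
Sharp Poincaré constant on H^1_0(0, 1) is C_P = L/π = 1/π, achieved by sin(π·x).
This is the k = 5 harmonic; the ratio L/(kπ) is strictly less than C_P = L/π, consistent with the sharp inequality ||u||_L² ≤ C_P ||u'||_L².


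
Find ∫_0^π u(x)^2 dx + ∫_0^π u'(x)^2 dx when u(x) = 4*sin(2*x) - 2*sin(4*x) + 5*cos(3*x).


||u||_{H^1(0,π)}^2 = -3840/7 + 199*π

u'(x) = -15*sin(3*x) + 8*cos(2*x) - 8*cos(4*x).
Expand u² and (u')² and integrate term by term on (0, π), using: for integers n ≥ 1, ∫_0^π sin²(nx) dx = ∫_0^π cos²(nx) dx = π/2; for n ≠ n', ∫_0^π sin(nx)sin(n'x) dx = ∫_0^π cos(nx)cos(n'x) dx = 0; and by product-to-sum, ∫_0^π sin(nx)cos(n'x) dx = ½∫_0^π [sin((n+n')x) + sin((n−n')x)] dx, which is 0 when n+n' is even and 2n/(n²−n'²) when n+n' is odd (it need not vanish on (0, π)).
  u² squared terms: (-2)²·∫sin(4x)² dx = 4·π/2 = 2*π;  (4)²·∫sin(2x)² dx = 16·π/2 = 8*π;  (5)²·∫cos(3x)² dx = 25·π/2 = 25*π/2.
  u² cross terms: 2·(-2)·(4)·∫sin(4x)·sin(2x) dx = -16·(0) = 0;  2·(-2)·(5)·∫sin(4x)·cos(3x) dx = -20·(8/7) = -160/7;  2·(4)·(5)·∫sin(2x)·cos(3x) dx = 40·(-4/5) = -32.
  So ∫_0^π u² dx = 2*π + 8*π + 25*π/2 + 0 − 160/7 − 32 = -384/7 + 45*π/2.
  (u')² squared terms: (-15)²·∫sin(3x)² dx = 225·π/2 = 225*π/2;  (-8)²·∫cos(4x)² dx = 64·π/2 = 32*π;  (8)²·∫cos(2x)² dx = 64·π/2 = 32*π.
  (u')² cross terms: 2·(-15)·(-8)·∫sin(3x)·cos(4x) dx = 240·(-6/7) = -1440/7;  2·(-15)·(8)·∫sin(3x)·cos(2x) dx = -240·(6/5) = -288;  2·(-8)·(8)·∫cos(4x)·cos(2x) dx = -128·(0) = 0.
  So ∫_0^π (u')² dx = 225*π/2 + 32*π + 32*π − 1440/7 − 288 + 0 = -3456/7 + 353*π/2.
||u||_{H^1}^2 = (-384/7 + 45*π/2) + (-3456/7 + 353*π/2) = -3840/7 + 199*π.


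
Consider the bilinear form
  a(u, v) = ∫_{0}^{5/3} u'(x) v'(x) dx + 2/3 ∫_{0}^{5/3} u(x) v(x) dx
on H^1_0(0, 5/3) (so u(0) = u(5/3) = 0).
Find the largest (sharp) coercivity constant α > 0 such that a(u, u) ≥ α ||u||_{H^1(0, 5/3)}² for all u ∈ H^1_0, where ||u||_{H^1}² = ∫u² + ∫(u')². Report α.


α = (50 + 27*π^2)/(3*(25 + 9*π^2))

Coercivity of a(·,·) on H^1_0(0, 5/3) means a(u, u) ≥ α ||u||_{H^1}² for every u ∈ H^1_0.
The interval has length L = 5/3, and Poincaré/coercivity depend only on L. Here a(u, u) = ∫(u')² + (2/3)·∫u².
Here 0 < c = 2/3 < 1. The condition a(u,u) ≥ α||u||_{H^1}² reads (1−α)∫(u')² ≥ (α−c)∫u². Any admissible α is ≤ 1 (rapidly oscillating u have ∫u²/∫(u')² → 0), and α = 1 would force 0 ≥ (1−c)∫u², impossible since c < 1; so 1−α > 0. By the sharp Poincaré inequality on H^1_0 of an interval of length L, ∫(u')² ≥ (π/L)²∫u² with equality for the first sine mode sin(π(x−x₀)/L) (x₀ the left endpoint), so the inequality holds for all u iff (1−α)(π/L)² ≥ α − c, i.e. α ≤ ((π/L)² + c)/((π/L)² + 1) = (1 + c(L/π)²)/(1 + (L/π)²). With (π/L)² = 9*π^2/25 and c = 2/3, the largest admissible constant is α = ((π/L)² + c)/((π/L)² + 1).
Simplifying, α = (50 + 27*π^2)/(3*(25 + 9*π^2)).


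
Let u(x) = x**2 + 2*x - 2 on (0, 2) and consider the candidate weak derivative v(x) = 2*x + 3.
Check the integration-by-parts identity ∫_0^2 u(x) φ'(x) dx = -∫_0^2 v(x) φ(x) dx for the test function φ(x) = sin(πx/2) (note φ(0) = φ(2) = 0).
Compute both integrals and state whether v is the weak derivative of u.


LHS = -16/π, RHS = -20/π. No, v is not the weak derivative of u.

u(x) = x**2 + 2*x - 2, classical derivative u'(x) = 2*x + 2.
φ(x) = sin(πx/2), so φ'(x) = π*cos(π*x/2)/2.
Note φ(0) = φ(2) = 0, so the boundary term u·φ vanishes.
LHS = ∫_0^2 u(x) φ'(x) dx = ∫_0^2 (π*x^2*cos(π*x/2)/2 + π*x*cos(π*x/2) - π*cos(π*x/2)) dx. Term by term:
  ∫_0^2 -π*cos(π*x/2) dx = 0;  ∫_0^2 π*x*cos(π*x/2) dx = -8/π;  ∫_0^2 π*x^2*cos(π*x/2)/2 dx = -8/π.
Sum: 0 − 8/π − 8/π = -16/π.
So LHS = -16/π.
∫_0^2 v(x) φ(x) dx = ∫_0^2 (2*x*sin(π*x/2) + 3*sin(π*x/2)) dx. Term by term:
  ∫_0^2 3*sin(π*x/2) dx = 12/π;  ∫_0^2 2*x*sin(π*x/2) dx = 8/π.
Sum: 12/π + 8/π = 20/π.
So RHS = -∫_0^2 v(x) φ(x) dx = -20/π.
LHS − RHS = 4/π ≠ 0, so the identity fails.
(For a valid weak derivative the identity must hold for EVERY test function, in particular this one. The failure shows v is NOT the weak derivative of u.)
Correct weak derivative would be u'(x) = 2*x + 2.


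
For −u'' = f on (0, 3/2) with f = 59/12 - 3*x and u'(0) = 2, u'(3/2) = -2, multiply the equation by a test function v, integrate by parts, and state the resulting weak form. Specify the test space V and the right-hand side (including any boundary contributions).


V = H^1(0, 3/2) (v unrestricted at boundary; u is determined up to an additive constant); weak form: ∫_0^3/2 u'v' dx = ∫_0^3/2 (59/12 - 3*x) v dx − 2·v(3/2) − 2·v(0) for all v ∈ V.

Multiply both sides by a test function v and integrate from 0 to 3/2:
  ∫_0^3/2 −u''(x) v(x) dx = ∫_0^3/2 f(x) v(x) dx.
Integrate the LHS by parts once:
  ∫_0^3/2 −u'' v dx = −[u'(x) v(x)]_0^3/2 + ∫_0^3/2 u'(x) v'(x) dx.
Thus ∫_0^3/2 u'(x) v'(x) dx = ∫_0^3/2 f(x) v(x) dx + [u'(x) v(x)]_0^3/2.
Choose V so that boundary terms are either known or forced to vanish.
u has inhomogeneous Neumann u'(0) = 2, u'(3/2) = -2. [u' v]_0^3/2 = (-2)·v(3/2) − (2)·v(0) = − 2·v(3/2) − 2·v(0). Take V = H^1(0, 3/2); boundary term becomes part of RHS.
Weak formulation: find u (satisfying any essential BC) such that ∫_0^3/2 u'(x) v'(x) dx = ∫_0^3/2 f v dx − 2·v(3/2) − 2·v(0) for all v ∈ V (Neumann data are natural BCs: they enter the RHS as boundary terms).
Substituting f(x) = 59/12 - 3*x, the right-hand side is ∫_0^3/2 (59/12 - 3*x) v dx − 2·v(3/2) − 2·v(0).
Compatibility check (pure Neumann): taking v ≡ 1 ∈ V gives 0 = ∫_0^3/2 f dx + (-2) − (2), i.e. ∫_0^3/2 f dx must equal u'(0) − u'(3/2) = 4. Indeed ∫_0^3/2 (59/12 - 3*x) dx = 4, so the data are compatible. The solution is then unique only up to an additive constant (fix it e.g. by requiring ∫_0^3/2 u dx = 0).


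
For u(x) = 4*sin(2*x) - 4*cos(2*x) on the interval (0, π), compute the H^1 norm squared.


||u||_{H^1(0,π)}^2 = 80*π

u'(x) = 8*sin(2*x) + 8*cos(2*x).
Expand u² and (u')² and integrate term by term on (0, π), using: for integers n ≥ 1, ∫_0^π sin²(nx) dx = ∫_0^π cos²(nx) dx = π/2; for n ≠ n', ∫_0^π sin(nx)sin(n'x) dx = ∫_0^π cos(nx)cos(n'x) dx = 0; and by product-to-sum, ∫_0^π sin(nx)cos(n'x) dx = ½∫_0^π [sin((n+n')x) + sin((n−n')x)] dx, which is 0 when n+n' is even and 2n/(n²−n'²) when n+n' is odd (it need not vanish on (0, π)).
  u² squared terms: (-4)²·∫cos(2x)² dx = 16·π/2 = 8*π;  (4)²·∫sin(2x)² dx = 16·π/2 = 8*π.
  u² cross terms: 2·(-4)·(4)·∫cos(2x)·sin(2x) dx = -32·(0) = 0.
  So ∫_0^π u² dx = 8*π + 8*π + 0 = 16*π.
  (u')² squared terms: (8)²·∫cos(2x)² dx = 64·π/2 = 32*π;  (8)²·∫sin(2x)² dx = 64·π/2 = 32*π.
  (u')² cross terms: 2·(8)·(8)·∫cos(2x)·sin(2x) dx = 128·(0) = 0.
  So ∫_0^π (u')² dx = 32*π + 32*π + 0 = 64*π.
||u||_{H^1}^2 = (16*π) + (64*π) = 80*π.


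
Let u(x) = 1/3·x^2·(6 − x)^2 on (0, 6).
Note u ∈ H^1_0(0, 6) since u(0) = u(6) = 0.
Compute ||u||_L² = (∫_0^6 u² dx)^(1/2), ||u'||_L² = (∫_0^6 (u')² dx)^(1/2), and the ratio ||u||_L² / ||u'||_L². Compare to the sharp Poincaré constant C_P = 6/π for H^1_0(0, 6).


||u||_L² / ||u'||_L² = sqrt(3) < C_P = 6/π.

u(x) = 1/3·x^2·(6 − x)^2, so u'(x) = 4*x*(x - 6)*(x - 3)/3.
u(x) = 1/3·x^2·(6 − x)^2 vanishes at x = 0 and x = 6, so u ∈ H^1_0(0, 6). Differentiate via the product rule and integrate the resulting polynomials term by term.
  ∫_0^6 u² dx = ∫_0^6 (x^8/9 - 8*x^7/3 + 24*x^6 - 96*x^5 + 144*x^4) dx. Term by term:
    ∫_0^6 x^8/9 dx = 124416;  ∫_0^6 -8*x^7/3 dx = -559872;  ∫_0^6 24*x^6 dx = 6718464/7;
    ∫_0^6 -96*x^5 dx = -746496;  ∫_0^6 144*x^4 dx = 1119744/5.
  Sum: 124416 − 559872 + 6718464/7 − 746496 + 1119744/5 = 62208/35.
  ∫_0^6 (u')² dx = ∫_0^6 (16*x^6/9 - 32*x^5 + 208*x^4 - 576*x^3 + 576*x^2) dx. Term by term:
    ∫_0^6 16*x^6/9 dx = 497664/7;  ∫_0^6 -32*x^5 dx = -248832;  ∫_0^6 208*x^4 dx = 1617408/5;
    ∫_0^6 -576*x^3 dx = -186624;  ∫_0^6 576*x^2 dx = 41472.
  Sum: 497664/7 − 248832 + 1617408/5 − 186624 + 41472 = 20736/35.
∫_0^6 u² dx = 62208/35, so ||u||_L² = 144*sqrt(105)/35.
∫_0^6 (u')² dx = 20736/35, so ||u'||_L² = 144*sqrt(35)/35.
Ratio ||u||_L² / ||u'||_L² = sqrt(3).
Sharp Poincaré constant on H^1_0(0, 6) is C_P = L/π = 6/π, achieved by sin(π/6·x).
A polynomial bump cannot attain the sharp Poincaré constant (only the first sine eigenfunction does), so the ratio is strictly less than C_P, consistent with ||u||_L² ≤ C_P ||u'||_L².


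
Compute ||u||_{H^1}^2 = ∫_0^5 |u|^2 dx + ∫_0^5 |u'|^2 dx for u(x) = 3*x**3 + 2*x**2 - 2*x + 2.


||u||_{H^1}^2 = 3960665/21

The H^1 norm (squared) on an interval (0, L) is
  ||u||_{H^1}^2 = ∫_0^L u(x)^2 dx + ∫_0^L u'(x)^2 dx.
Compute u'(x) = 9*x**2 + 4*x - 2.
Then u(x)^2 = 9*x**6 + 12*x**5 - 8*x**4 + 4*x**3 + 12*x**2 - 8*x + 4 and u'(x)^2 = 81*x**4 + 72*x**3 - 20*x**2 - 16*x + 4.
Integrate each monomial from 0 to 5 using ∫_0^5 c·x^n dx = c·5^(n+1)/(n+1):
  ∫_0^5 u(x)^2 dx = ∫_0^5 (9*x^6 + 12*x^5 - 8*x^4 + 4*x^3 + 12*x^2 - 8*x + 4) dx. Term by term:
    ∫_0^5 9*x^6 dx = 703125/7;  ∫_0^5 12*x^5 dx = 31250;  ∫_0^5 -8*x^4 dx = -5000;
    ∫_0^5 4*x^3 dx = 625;  ∫_0^5 12*x^2 dx = 500;  ∫_0^5 -8*x dx = -100;
    ∫_0^5 4 dx = 20.
  Sum: 703125/7 + 31250 − 5000 + 625 + 500 − 100 + 20 = 894190/7.
  ∫_0^5 u'(x)^2 dx = ∫_0^5 (81*x^4 + 72*x^3 - 20*x^2 - 16*x + 4) dx. Term by term:
    ∫_0^5 81*x^4 dx = 50625;  ∫_0^5 72*x^3 dx = 11250;  ∫_0^5 -20*x^2 dx = -2500/3;
    ∫_0^5 -16*x dx = -200;  ∫_0^5 4 dx = 20.
  Sum: 50625 + 11250 − 2500/3 − 200 + 20 = 182585/3.
Adding: ||u||_{H^1}^2 = 894190/7 + 182585/3 = 3960665/21.


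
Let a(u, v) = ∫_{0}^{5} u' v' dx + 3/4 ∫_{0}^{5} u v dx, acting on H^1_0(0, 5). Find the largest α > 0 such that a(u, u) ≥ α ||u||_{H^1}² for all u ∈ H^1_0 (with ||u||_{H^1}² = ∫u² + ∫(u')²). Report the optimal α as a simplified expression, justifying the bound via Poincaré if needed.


α = (π^2 + 75/4)/(π^2 + 25)

Coercivity of a(·,·) on H^1_0(0, 5) means a(u, u) ≥ α ||u||_{H^1}² for every u ∈ H^1_0.
The interval has length L = 5, and Poincaré/coercivity depend only on L. Here a(u, u) = ∫(u')² + (3/4)·∫u².
Here 0 < c = 3/4 < 1. The condition a(u,u) ≥ α||u||_{H^1}² reads (1−α)∫(u')² ≥ (α−c)∫u². Any admissible α is ≤ 1 (rapidly oscillating u have ∫u²/∫(u')² → 0), and α = 1 would force 0 ≥ (1−c)∫u², impossible since c < 1; so 1−α > 0. By the sharp Poincaré inequality on H^1_0 of an interval of length L, ∫(u')² ≥ (π/L)²∫u² with equality for the first sine mode sin(π(x−x₀)/L) (x₀ the left endpoint), so the inequality holds for all u iff (1−α)(π/L)² ≥ α − c, i.e. α ≤ ((π/L)² + c)/((π/L)² + 1) = (1 + c(L/π)²)/(1 + (L/π)²). With (π/L)² = π^2/25 and c = 3/4, the largest admissible constant is α = ((π/L)² + c)/((π/L)² + 1).
Simplifying, α = (π^2 + 75/4)/(π^2 + 25).


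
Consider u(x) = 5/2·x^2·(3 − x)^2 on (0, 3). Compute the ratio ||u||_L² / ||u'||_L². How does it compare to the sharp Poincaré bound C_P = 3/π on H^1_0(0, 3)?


||u||_L² / ||u'||_L² = sqrt(3)/2 < C_P = 3/π.

u(x) = 5/2·x^2·(3 − x)^2, so u'(x) = 5*x*(x - 3)*(2*x - 3).
u(x) = 5/2·x^2·(3 − x)^2 vanishes at x = 0 and x = 3, so u ∈ H^1_0(0, 3). Differentiate via the product rule and integrate the resulting polynomials term by term.
  ∫_0^3 u² dx = ∫_0^3 (25*x^8/4 - 75*x^7 + 675*x^6/2 - 675*x^5 + 2025*x^4/4) dx. Term by term:
    ∫_0^3 25*x^8/4 dx = 54675/4;  ∫_0^3 -75*x^7 dx = -492075/8;  ∫_0^3 675*x^6/2 dx = 1476225/14;
    ∫_0^3 -675*x^5 dx = -164025/2;  ∫_0^3 2025*x^4/4 dx = 98415/4.
  Sum: 54675/4 − 492075/8 + 1476225/14 − 164025/2 + 98415/4 = 10935/56.
  ∫_0^3 (u')² dx = ∫_0^3 (100*x^6 - 900*x^5 + 2925*x^4 - 4050*x^3 + 2025*x^2) dx. Term by term:
    ∫_0^3 100*x^6 dx = 218700/7;  ∫_0^3 -900*x^5 dx = -109350;  ∫_0^3 2925*x^4 dx = 142155;
    ∫_0^3 -4050*x^3 dx = -164025/2;  ∫_0^3 2025*x^2 dx = 18225.
  Sum: 218700/7 − 109350 + 142155 − 164025/2 + 18225 = 3645/14.
∫_0^3 u² dx = 10935/56, so ||u||_L² = 27*sqrt(210)/28.
∫_0^3 (u')² dx = 3645/14, so ||u'||_L² = 27*sqrt(70)/14.
Ratio ||u||_L² / ||u'||_L² = sqrt(3)/2.
Sharp Poincaré constant on H^1_0(0, 3) is C_P = L/π = 3/π, achieved by sin(π/3·x).
A polynomial bump cannot attain the sharp Poincaré constant (only the first sine eigenfunction does), so the ratio is strictly less than C_P, consistent with ||u||_L² ≤ C_P ||u'||_L².


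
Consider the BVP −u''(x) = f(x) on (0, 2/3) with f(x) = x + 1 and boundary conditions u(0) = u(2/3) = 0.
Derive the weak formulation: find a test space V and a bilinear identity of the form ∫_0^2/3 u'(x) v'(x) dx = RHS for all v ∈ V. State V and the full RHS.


V = H^1_0(0, 2/3) (so v(0) = v(2/3) = 0); weak form: ∫_0^2/3 u'v' dx = ∫_0^2/3 (x + 1) v dx for all v ∈ V.

Multiply both sides by a test function v and integrate from 0 to 2/3:
  ∫_0^2/3 −u''(x) v(x) dx = ∫_0^2/3 f(x) v(x) dx.
Integrate the LHS by parts once:
  ∫_0^2/3 −u'' v dx = −[u'(x) v(x)]_0^2/3 + ∫_0^2/3 u'(x) v'(x) dx.
Thus ∫_0^2/3 u'(x) v'(x) dx = ∫_0^2/3 f(x) v(x) dx + [u'(x) v(x)]_0^2/3.
Choose V so that boundary terms are either known or forced to vanish.
u is Dirichlet: u(0) = u(2/3) = 0. Let V = H^1_0(0, 2/3); then v(0) = v(2/3) = 0, and [u' v]_0^2/3 = 0.
Weak formulation: find u (satisfying any essential BC) such that ∫_0^2/3 u'(x) v'(x) dx = ∫_0^2/3 f v dx for all v ∈ V.
Substituting f(x) = x + 1, the right-hand side is ∫_0^2/3 (x + 1) v dx.
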